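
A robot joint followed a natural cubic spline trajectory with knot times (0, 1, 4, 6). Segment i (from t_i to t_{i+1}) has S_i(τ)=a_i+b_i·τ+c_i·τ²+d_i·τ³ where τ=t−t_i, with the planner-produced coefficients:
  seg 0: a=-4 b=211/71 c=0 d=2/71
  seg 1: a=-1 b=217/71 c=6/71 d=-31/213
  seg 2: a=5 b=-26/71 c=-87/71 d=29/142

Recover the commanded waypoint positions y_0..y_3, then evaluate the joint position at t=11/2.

y_0 = S_0(0) = a_0 = -4
y_1 = S_1(0) = a_1 = -1
y_2 = S_2(0) = a_2 = 5
y_3 = S_2(2) = 1
t_q=11/2 is in segment 2 (τ=3/2); S_2(τ)=2707/1136

y_0=-4 y_1=-1 y_2=5 y_3=1
S(11/2) = 2707/1136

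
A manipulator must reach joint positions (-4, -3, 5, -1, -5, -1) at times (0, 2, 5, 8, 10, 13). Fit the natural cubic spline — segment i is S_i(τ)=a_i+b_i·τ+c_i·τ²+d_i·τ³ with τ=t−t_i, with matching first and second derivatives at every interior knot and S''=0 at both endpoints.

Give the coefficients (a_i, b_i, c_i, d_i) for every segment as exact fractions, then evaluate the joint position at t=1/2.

Δ: Δ0=1/2, Δ1=8/3, Δ2=-2, Δ3=-2, Δ4=4/3
row 1: diag=10, rhs=13; c'=3/10, d'=13/10
row 2: denom=12−3·3/10=111/10; d'=(-28−3·13/10)/(111/10)=-319/111
row 3: denom=10−3·10/37=340/37; d'=(0−3·-319/111)/(340/37)=319/340
row 4: denom=10−2·37/170=813/85; d'=(20−2·319/340)/(813/85)=1027/542
back: M4=1027/542
back: M3=319/340−37/170·1027/542=285/542
back: M2=-319/111−10/37·285/542=-2452/813
back: M1=13/10−3/10·-2452/813=1195/542
M: M0=0, M1=1195/542, M2=-2452/813, M3=285/542, M4=1027/542, M5=0
seg 0: a=-4, c=M0/2=0, d=(M1−M0)/(6·2)=1195/6504, b=Δ0−h0·(2M0+M1)/6=-191/813
seg 1: a=-3, c=M1/2=1195/1084, d=(M2−M1)/(6·3)=-8489/29268, b=Δ1−h1·(2M1+M2)/6=3203/1626
seg 2: a=5, c=M2/2=-1226/813, d=(M3−M2)/(6·3)=5759/29268, b=Δ2−h2·(2M2+M3)/6=2449/3252
seg 3: a=-1, c=M3/2=285/1084, d=(M4−M3)/(6·2)=371/3252, b=Δ3−h3·(2M3+M4)/6=-4849/1626
seg 4: a=-5, c=M4/2=1027/1084, d=(M5−M4)/(6·3)=-1027/9756, b=Δ4−h4·(2M4+M5)/6=-913/1626
t_q=1/2 → seg 0, τ=1/2; S=-4+-191/813·τ+0·τ²+1195/6504·τ³=-71015/17344

  seg 0: a=-4 b=-191/813 c=0 d=1195/6504
  seg 1: a=-3 b=3203/1626 c=1195/1084 d=-8489/29268
  seg 2: a=5 b=2449/3252 c=-1226/813 d=5759/29268
  seg 3: a=-1 b=-4849/1626 c=285/1084 d=371/3252
  seg 4: a=-5 b=-913/1626 c=1027/1084 d=-1027/9756
S(1/2) = -71015/17344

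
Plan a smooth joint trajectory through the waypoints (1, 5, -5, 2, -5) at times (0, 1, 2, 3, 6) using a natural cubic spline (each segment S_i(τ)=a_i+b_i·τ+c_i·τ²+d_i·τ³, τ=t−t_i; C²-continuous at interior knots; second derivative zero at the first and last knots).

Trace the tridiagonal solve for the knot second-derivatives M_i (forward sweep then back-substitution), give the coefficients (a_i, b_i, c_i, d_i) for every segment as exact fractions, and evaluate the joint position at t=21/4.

Δ: Δ0=4, Δ1=-10, Δ2=7, Δ3=-7/3
row 1: diag=4, rhs=-84; c'=1/4, d'=-21
row 2: denom=4−1·1/4=15/4; d'=(102−1·-21)/(15/4)=164/5
row 3: denom=8−1·4/15=116/15; d'=(-56−1·164/5)/(116/15)=-333/29
back: M3=-333/29
back: M2=164/5−4/15·-333/29=1040/29
back: M1=-21−1/4·1040/29=-869/29
M: M0=0, M1=-869/29, M2=1040/29, M3=-333/29, M4=0
seg 0: a=1, c=M0/2=0, d=(M1−M0)/(6·1)=-869/174, b=Δ0−h0·(2M0+M1)/6=1565/174
seg 1: a=5, c=M1/2=-869/58, d=(M2−M1)/(6·1)=1909/174, b=Δ1−h1·(2M1+M2)/6=-521/87
seg 2: a=-5, c=M2/2=520/29, d=(M3−M2)/(6·1)=-1373/174, b=Δ2−h2·(2M2+M3)/6=-529/174
seg 3: a=2, c=M3/2=-333/58, d=(M4−M3)/(6·3)=37/58, b=Δ3−h3·(2M3+M4)/6=796/87
t_q=21/4 → seg 3, τ=9/4; S=2+796/87·τ+-333/58·τ²+37/58·τ³=2921/3712

  seg 0: a=1 b=1565/174 c=0 d=-869/174
  seg 1: a=5 b=-521/87 c=-869/58 d=1909/174
  seg 2: a=-5 b=-529/174 c=520/29 d=-1373/174
  seg 3: a=2 b=796/87 c=-333/58 d=37/58
S(21/4) = 2921/3712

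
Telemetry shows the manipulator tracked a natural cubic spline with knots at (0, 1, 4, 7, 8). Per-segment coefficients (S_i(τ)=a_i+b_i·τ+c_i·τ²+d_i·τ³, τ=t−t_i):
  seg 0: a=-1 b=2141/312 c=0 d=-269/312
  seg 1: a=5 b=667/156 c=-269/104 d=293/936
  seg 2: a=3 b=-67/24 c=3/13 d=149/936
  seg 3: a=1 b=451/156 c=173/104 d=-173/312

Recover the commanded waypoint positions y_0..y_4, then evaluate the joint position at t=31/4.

y_0=-1 y_1=5 y_2=3 y_3=1 y_4=5
S(31/4) = 25759/6656

y_0 = S_0(0) = a_0 = -1
y_1 = S_1(0) = a_1 = 5
y_2 = S_2(0) = a_2 = 3
y_3 = S_3(0) = a_3 = 1
y_4 = S_3(1) = 5
t_q=31/4 is in segment 3 (τ=3/4); S_3(τ)=25759/6656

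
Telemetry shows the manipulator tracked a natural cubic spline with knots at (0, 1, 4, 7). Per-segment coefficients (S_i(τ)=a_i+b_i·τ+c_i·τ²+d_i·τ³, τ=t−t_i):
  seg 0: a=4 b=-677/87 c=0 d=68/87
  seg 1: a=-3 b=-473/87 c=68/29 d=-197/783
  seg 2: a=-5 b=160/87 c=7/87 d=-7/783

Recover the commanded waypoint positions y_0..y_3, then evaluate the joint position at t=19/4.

y_0=4 y_1=-3 y_2=-5 y_3=1
S(19/4) = -6643/1856

y_0 = S_0(0) = a_0 = 4
y_1 = S_1(0) = a_1 = -3
y_2 = S_2(0) = a_2 = -5
y_3 = S_2(3) = 1
t_q=19/4 is in segment 2 (τ=3/4); S_2(τ)=-6643/1856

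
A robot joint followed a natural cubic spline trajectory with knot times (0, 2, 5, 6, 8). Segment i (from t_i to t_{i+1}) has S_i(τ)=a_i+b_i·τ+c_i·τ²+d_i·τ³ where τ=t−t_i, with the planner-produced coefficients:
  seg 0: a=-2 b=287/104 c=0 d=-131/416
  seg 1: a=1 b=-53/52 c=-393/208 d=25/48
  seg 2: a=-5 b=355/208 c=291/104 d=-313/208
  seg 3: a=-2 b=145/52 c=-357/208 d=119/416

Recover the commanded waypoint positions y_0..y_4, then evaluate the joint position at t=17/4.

y_0=-2 y_1=1 y_2=-5 y_3=-2 y_4=-1
S(17/4) = -65573/13312

y_0 = S_0(0) = a_0 = -2
y_1 = S_1(0) = a_1 = 1
y_2 = S_2(0) = a_2 = -5
y_3 = S_3(0) = a_3 = -2
y_4 = S_3(2) = -1
t_q=17/4 is in segment 1 (τ=9/4); S_1(τ)=-65573/13312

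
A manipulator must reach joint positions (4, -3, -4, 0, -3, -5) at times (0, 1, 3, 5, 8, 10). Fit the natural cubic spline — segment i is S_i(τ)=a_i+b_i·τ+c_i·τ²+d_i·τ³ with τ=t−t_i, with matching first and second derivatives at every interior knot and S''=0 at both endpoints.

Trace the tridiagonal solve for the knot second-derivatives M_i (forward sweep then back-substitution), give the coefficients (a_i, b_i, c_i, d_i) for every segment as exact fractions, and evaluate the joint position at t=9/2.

Δ: Δ0=-7, Δ1=-1/2, Δ2=2, Δ3=-1, Δ4=-1
row 1: diag=6, rhs=39; c'=1/3, d'=13/2
row 2: denom=8−2·1/3=22/3; d'=(15−2·13/2)/(22/3)=3/11
row 3: denom=10−2·3/11=104/11; d'=(-18−2·3/11)/(104/11)=-51/26
row 4: denom=10−3·33/104=941/104; d'=(0−3·-51/26)/(941/104)=612/941
back: M4=612/941
back: M3=-51/26−33/104·612/941=-2040/941
back: M2=3/11−3/11·-2040/941=813/941
back: M1=13/2−1/3·813/941=11691/1882
M: M0=0, M1=11691/1882, M2=813/941, M3=-2040/941, M4=612/941, M5=0
seg 0: a=4, c=M0/2=0, d=(M1−M0)/(6·1)=3897/3764, b=Δ0−h0·(2M0+M1)/6=-30245/3764
seg 1: a=-3, c=M1/2=11691/3764, d=(M2−M1)/(6·2)=-3355/7528, b=Δ1−h1·(2M1+M2)/6=-9277/1882
seg 2: a=-4, c=M2/2=813/1882, d=(M3−M2)/(6·2)=-951/3764, b=Δ2−h2·(2M2+M3)/6=2020/941
seg 3: a=0, c=M3/2=-1020/941, d=(M4−M3)/(6·3)=442/2823, b=Δ3−h3·(2M3+M4)/6=793/941
seg 4: a=-3, c=M4/2=306/941, d=(M5−M4)/(6·2)=-51/941, b=Δ4−h4·(2M4+M5)/6=-1349/941
t_q=9/2 → seg 2, τ=3/2; S=-4+2020/941·τ+813/1882·τ²+-951/3764·τ³=-19897/30112

  seg 0: a=4 b=-30245/3764 c=0 d=3897/3764
  seg 1: a=-3 b=-9277/1882 c=11691/3764 d=-3355/7528
  seg 2: a=-4 b=2020/941 c=813/1882 d=-951/3764
  seg 3: a=0 b=793/941 c=-1020/941 d=442/2823
  seg 4: a=-3 b=-1349/941 c=306/941 d=-51/941
S(9/2) = -19897/30112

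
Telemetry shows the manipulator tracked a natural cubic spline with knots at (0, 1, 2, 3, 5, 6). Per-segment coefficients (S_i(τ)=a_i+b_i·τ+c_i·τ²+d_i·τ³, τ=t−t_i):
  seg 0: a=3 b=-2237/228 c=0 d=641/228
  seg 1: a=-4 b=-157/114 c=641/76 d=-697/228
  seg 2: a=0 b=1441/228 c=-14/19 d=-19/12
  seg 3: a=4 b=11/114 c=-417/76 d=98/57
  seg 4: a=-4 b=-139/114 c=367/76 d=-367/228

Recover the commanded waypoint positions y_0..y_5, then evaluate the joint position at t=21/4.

y_0=3 y_1=-4 y_2=0 y_3=4 y_4=-4 y_5=-2
S(21/4) = -19593/4864

y_0 = S_0(0) = a_0 = 3
y_1 = S_1(0) = a_1 = -4
y_2 = S_2(0) = a_2 = 0
y_3 = S_3(0) = a_3 = 4
y_4 = S_4(0) = a_4 = -4
y_5 = S_4(1) = -2
t_q=21/4 is in segment 4 (τ=1/4); S_4(τ)=-19593/4864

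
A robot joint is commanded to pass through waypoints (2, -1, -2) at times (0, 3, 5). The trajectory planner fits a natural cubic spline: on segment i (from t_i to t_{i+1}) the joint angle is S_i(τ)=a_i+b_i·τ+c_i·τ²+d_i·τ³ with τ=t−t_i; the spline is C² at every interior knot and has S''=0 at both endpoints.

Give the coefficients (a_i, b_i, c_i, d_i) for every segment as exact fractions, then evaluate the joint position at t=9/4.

  seg 0: a=2 b=-23/20 c=0 d=1/60
  seg 1: a=-1 b=-7/10 c=3/20 d=-1/40
S(9/4) = -509/1280

Δ: Δ0=-1, Δ1=-1/2
row 1: diag=10, rhs=3; c'=1/5, d'=3/10
back: M1=3/10
M: M0=0, M1=3/10, M2=0
seg 0: a=2, c=M0/2=0, d=(M1−M0)/(6·3)=1/60, b=Δ0−h0·(2M0+M1)/6=-23/20
seg 1: a=-1, c=M1/2=3/20, d=(M2−M1)/(6·2)=-1/40, b=Δ1−h1·(2M1+M2)/6=-7/10
t_q=9/4 → seg 0, τ=9/4; S=2+-23/20·τ+0·τ²+1/60·τ³=-509/1280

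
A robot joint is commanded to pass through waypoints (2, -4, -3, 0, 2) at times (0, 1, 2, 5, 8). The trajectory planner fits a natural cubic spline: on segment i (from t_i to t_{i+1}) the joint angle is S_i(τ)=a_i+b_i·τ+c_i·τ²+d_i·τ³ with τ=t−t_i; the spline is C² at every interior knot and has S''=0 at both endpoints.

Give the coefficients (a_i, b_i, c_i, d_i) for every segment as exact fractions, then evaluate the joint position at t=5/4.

  seg 0: a=2 b=-164/21 c=0 d=38/21
  seg 1: a=-4 b=-50/21 c=38/7 d=-43/21
  seg 2: a=-3 b=7/3 c=-5/7 d=17/189
  seg 3: a=0 b=10/21 c=2/21 d=-2/189
S(5/4) = -1921/448

Δ: Δ0=-6, Δ1=1, Δ2=1, Δ3=2/3
row 1: diag=4, rhs=42; c'=1/4, d'=21/2
row 2: denom=8−1·1/4=31/4; d'=(0−1·21/2)/(31/4)=-42/31
row 3: denom=12−3·12/31=336/31; d'=(-2−3·-42/31)/(336/31)=4/21
back: M3=4/21
back: M2=-42/31−12/31·4/21=-10/7
back: M1=21/2−1/4·-10/7=76/7
M: M0=0, M1=76/7, M2=-10/7, M3=4/21, M4=0
seg 0: a=2, c=M0/2=0, d=(M1−M0)/(6·1)=38/21, b=Δ0−h0·(2M0+M1)/6=-164/21
seg 1: a=-4, c=M1/2=38/7, d=(M2−M1)/(6·1)=-43/21, b=Δ1−h1·(2M1+M2)/6=-50/21
seg 2: a=-3, c=M2/2=-5/7, d=(M3−M2)/(6·3)=17/189, b=Δ2−h2·(2M2+M3)/6=7/3
seg 3: a=0, c=M3/2=2/21, d=(M4−M3)/(6·3)=-2/189, b=Δ3−h3·(2M3+M4)/6=10/21
t_q=5/4 → seg 1, τ=1/4; S=-4+-50/21·τ+38/7·τ²+-43/21·τ³=-1921/448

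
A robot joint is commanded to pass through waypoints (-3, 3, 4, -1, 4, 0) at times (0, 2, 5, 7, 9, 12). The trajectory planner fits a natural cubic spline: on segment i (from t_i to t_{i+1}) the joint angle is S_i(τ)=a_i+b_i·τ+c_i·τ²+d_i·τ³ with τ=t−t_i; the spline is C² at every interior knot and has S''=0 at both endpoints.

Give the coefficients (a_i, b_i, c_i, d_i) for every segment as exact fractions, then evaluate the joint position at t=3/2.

  seg 0: a=-3 b=5351/1629 c=0 d=-116/1629
  seg 1: a=3 b=3959/1629 c=-232/543 d=-1328/14661
  seg 2: a=4 b=-4201/1629 c=-2024/1629 d=8353/13032
  seg 3: a=-1 b=155/1086 c=16963/6516 d=-9283/13032
  seg 4: a=4 b=3271/1629 c=-5443/3258 d=5443/29322
S(3/2) = 916/543

Δ: Δ0=3, Δ1=1/3, Δ2=-5/2, Δ3=5/2, Δ4=-4/3
row 1: diag=10, rhs=-16; c'=3/10, d'=-8/5
row 2: denom=10−3·3/10=91/10; d'=(-17−3·-8/5)/(91/10)=-122/91
row 3: denom=8−2·20/91=688/91; d'=(30−2·-122/91)/(688/91)=1487/344
row 4: denom=10−2·91/344=1629/172; d'=(-23−2·1487/344)/(1629/172)=-5443/1629
back: M4=-5443/1629
back: M3=1487/344−91/344·-5443/1629=16963/3258
back: M2=-122/91−20/91·16963/3258=-4048/1629
back: M1=-8/5−3/10·-4048/1629=-464/543
M: M0=0, M1=-464/543, M2=-4048/1629, M3=16963/3258, M4=-5443/1629, M5=0
seg 0: a=-3, c=M0/2=0, d=(M1−M0)/(6·2)=-116/1629, b=Δ0−h0·(2M0+M1)/6=5351/1629
seg 1: a=3, c=M1/2=-232/543, d=(M2−M1)/(6·3)=-1328/14661, b=Δ1−h1·(2M1+M2)/6=3959/1629
seg 2: a=4, c=M2/2=-2024/1629, d=(M3−M2)/(6·2)=8353/13032, b=Δ2−h2·(2M2+M3)/6=-4201/1629
seg 3: a=-1, c=M3/2=16963/6516, d=(M4−M3)/(6·2)=-9283/13032, b=Δ3−h3·(2M3+M4)/6=155/1086
seg 4: a=4, c=M4/2=-5443/3258, d=(M5−M4)/(6·3)=5443/29322, b=Δ4−h4·(2M4+M5)/6=3271/1629
t_q=3/2 → seg 0, τ=3/2; S=-3+5351/1629·τ+0·τ²+-116/1629·τ³=916/543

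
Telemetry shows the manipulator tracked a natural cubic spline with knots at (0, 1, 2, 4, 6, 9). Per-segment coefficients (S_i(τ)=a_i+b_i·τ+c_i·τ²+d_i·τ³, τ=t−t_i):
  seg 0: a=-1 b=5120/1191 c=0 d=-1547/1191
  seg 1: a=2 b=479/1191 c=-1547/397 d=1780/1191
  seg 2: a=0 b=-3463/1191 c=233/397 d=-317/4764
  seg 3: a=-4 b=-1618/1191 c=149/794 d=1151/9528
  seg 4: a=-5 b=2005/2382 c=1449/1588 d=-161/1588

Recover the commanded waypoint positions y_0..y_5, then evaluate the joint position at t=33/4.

y_0=-1 y_1=2 y_2=0 y_3=-4 y_4=-5 y_5=3
S(33/4) = 36427/101632

y_0 = S_0(0) = a_0 = -1
y_1 = S_1(0) = a_1 = 2
y_2 = S_2(0) = a_2 = 0
y_3 = S_3(0) = a_3 = -4
y_4 = S_4(0) = a_4 = -5
y_5 = S_4(3) = 3
t_q=33/4 is in segment 4 (τ=9/4); S_4(τ)=36427/101632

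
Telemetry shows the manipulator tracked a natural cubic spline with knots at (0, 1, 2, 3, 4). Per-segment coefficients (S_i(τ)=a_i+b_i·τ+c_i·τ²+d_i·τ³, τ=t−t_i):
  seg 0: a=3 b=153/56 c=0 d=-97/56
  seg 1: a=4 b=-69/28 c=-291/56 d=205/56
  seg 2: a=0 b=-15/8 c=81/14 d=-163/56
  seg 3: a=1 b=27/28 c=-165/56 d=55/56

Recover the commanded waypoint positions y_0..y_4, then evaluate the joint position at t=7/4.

y_0=3 y_1=4 y_2=0 y_3=1 y_4=0
S(7/4) = 2771/3584

y_0 = S_0(0) = a_0 = 3
y_1 = S_1(0) = a_1 = 4
y_2 = S_2(0) = a_2 = 0
y_3 = S_3(0) = a_3 = 1
y_4 = S_3(1) = 0
t_q=7/4 is in segment 1 (τ=3/4); S_1(τ)=2771/3584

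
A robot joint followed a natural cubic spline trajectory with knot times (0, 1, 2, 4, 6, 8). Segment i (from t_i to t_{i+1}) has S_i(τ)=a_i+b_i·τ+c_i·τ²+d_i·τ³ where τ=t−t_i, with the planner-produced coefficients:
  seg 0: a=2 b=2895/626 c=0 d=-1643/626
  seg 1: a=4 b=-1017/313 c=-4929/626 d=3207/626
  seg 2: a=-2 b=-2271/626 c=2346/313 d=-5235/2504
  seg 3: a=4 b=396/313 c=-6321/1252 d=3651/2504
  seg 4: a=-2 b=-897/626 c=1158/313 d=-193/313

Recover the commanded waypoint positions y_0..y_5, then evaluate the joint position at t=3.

y_0=2 y_1=4 y_2=-2 y_3=4 y_4=-2 y_5=5
S(3) = -559/2504

y_0 = S_0(0) = a_0 = 2
y_1 = S_1(0) = a_1 = 4
y_2 = S_2(0) = a_2 = -2
y_3 = S_3(0) = a_3 = 4
y_4 = S_4(0) = a_4 = -2
y_5 = S_4(2) = 5
t_q=3 is in segment 2 (τ=1); S_2(τ)=-559/2504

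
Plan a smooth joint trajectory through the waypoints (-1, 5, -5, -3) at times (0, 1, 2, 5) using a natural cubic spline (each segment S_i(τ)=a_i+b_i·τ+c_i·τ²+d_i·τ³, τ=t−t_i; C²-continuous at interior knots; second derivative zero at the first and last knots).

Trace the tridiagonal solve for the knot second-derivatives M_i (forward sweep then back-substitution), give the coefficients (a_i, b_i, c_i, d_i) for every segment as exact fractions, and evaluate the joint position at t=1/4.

  seg 0: a=-1 b=974/93 c=0 d=-416/93
  seg 1: a=5 b=-274/93 c=-416/31 d=592/93
  seg 2: a=-5 b=-994/93 c=176/31 d=-176/279
S(1/4) = 48/31

Δ: Δ0=6, Δ1=-10, Δ2=2/3
row 1: diag=4, rhs=-96; c'=1/4, d'=-24
row 2: denom=8−1·1/4=31/4; d'=(64−1·-24)/(31/4)=352/31
back: M2=352/31
back: M1=-24−1/4·352/31=-832/31
M: M0=0, M1=-832/31, M2=352/31, M3=0
seg 0: a=-1, c=M0/2=0, d=(M1−M0)/(6·1)=-416/93, b=Δ0−h0·(2M0+M1)/6=974/93
seg 1: a=5, c=M1/2=-416/31, d=(M2−M1)/(6·1)=592/93, b=Δ1−h1·(2M1+M2)/6=-274/93
seg 2: a=-5, c=M2/2=176/31, d=(M3−M2)/(6·3)=-176/279, b=Δ2−h2·(2M2+M3)/6=-994/93
t_q=1/4 → seg 0, τ=1/4; S=-1+974/93·τ+0·τ²+-416/93·τ³=48/31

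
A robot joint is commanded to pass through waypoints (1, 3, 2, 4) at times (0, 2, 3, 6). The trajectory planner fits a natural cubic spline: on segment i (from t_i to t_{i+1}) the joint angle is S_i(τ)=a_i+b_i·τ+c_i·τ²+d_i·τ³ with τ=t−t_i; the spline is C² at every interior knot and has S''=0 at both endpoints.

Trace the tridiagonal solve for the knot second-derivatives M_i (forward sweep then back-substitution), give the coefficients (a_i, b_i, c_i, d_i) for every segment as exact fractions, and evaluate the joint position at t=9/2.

Δ: Δ0=1, Δ1=-1, Δ2=2/3
row 1: diag=6, rhs=-12; c'=1/6, d'=-2
row 2: denom=8−1·1/6=47/6; d'=(10−1·-2)/(47/6)=72/47
back: M2=72/47
back: M1=-2−1/6·72/47=-106/47
M: M0=0, M1=-106/47, M2=72/47, M3=0
seg 0: a=1, c=M0/2=0, d=(M1−M0)/(6·2)=-53/282, b=Δ0−h0·(2M0+M1)/6=247/141
seg 1: a=3, c=M1/2=-53/47, d=(M2−M1)/(6·1)=89/141, b=Δ1−h1·(2M1+M2)/6=-71/141
seg 2: a=2, c=M2/2=36/47, d=(M3−M2)/(6·3)=-4/47, b=Δ2−h2·(2M2+M3)/6=-122/141
t_q=9/2 → seg 2, τ=3/2; S=2+-122/141·τ+36/47·τ²+-4/47·τ³=201/94

  seg 0: a=1 b=247/141 c=0 d=-53/282
  seg 1: a=3 b=-71/141 c=-53/47 d=89/141
  seg 2: a=2 b=-122/141 c=36/47 d=-4/47
S(9/2) = 201/94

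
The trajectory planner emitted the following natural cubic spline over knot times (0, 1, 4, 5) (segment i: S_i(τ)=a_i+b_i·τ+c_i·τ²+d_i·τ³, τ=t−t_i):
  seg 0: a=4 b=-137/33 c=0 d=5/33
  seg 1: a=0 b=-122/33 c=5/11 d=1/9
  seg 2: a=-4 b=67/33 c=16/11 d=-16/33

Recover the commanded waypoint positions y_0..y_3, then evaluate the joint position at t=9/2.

y_0 = S_0(0) = a_0 = 4
y_1 = S_1(0) = a_1 = 0
y_2 = S_2(0) = a_2 = -4
y_3 = S_2(1) = -1
t_q=9/2 is in segment 2 (τ=1/2); S_2(τ)=-59/22

y_0=4 y_1=0 y_2=-4 y_3=-1
S(9/2) = -59/22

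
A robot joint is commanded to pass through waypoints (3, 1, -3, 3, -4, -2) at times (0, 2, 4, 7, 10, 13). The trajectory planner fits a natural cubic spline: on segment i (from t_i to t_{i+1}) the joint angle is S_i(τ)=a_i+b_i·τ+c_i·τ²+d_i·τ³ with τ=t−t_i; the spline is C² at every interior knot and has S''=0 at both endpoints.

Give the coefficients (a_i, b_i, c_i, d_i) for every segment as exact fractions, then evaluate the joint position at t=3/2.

Δ: Δ0=-1, Δ1=-2, Δ2=2, Δ3=-7/3, Δ4=2/3
row 1: diag=8, rhs=-6; c'=1/4, d'=-3/4
row 2: denom=10−2·1/4=19/2; d'=(24−2·-3/4)/(19/2)=51/19
row 3: denom=12−3·6/19=210/19; d'=(-26−3·51/19)/(210/19)=-647/210
row 4: denom=12−3·19/70=783/70; d'=(18−3·-647/210)/(783/70)=1907/783
back: M4=1907/783
back: M3=-647/210−19/70·1907/783=-2930/783
back: M2=51/19−6/19·-2930/783=1009/261
back: M1=-3/4−1/4·1009/261=-448/261
M: M0=0, M1=-448/261, M2=1009/261, M3=-2930/783, M4=1907/783, M5=0
seg 0: a=3, c=M0/2=0, d=(M1−M0)/(6·2)=-112/783, b=Δ0−h0·(2M0+M1)/6=-335/783
seg 1: a=1, c=M1/2=-224/261, d=(M2−M1)/(6·2)=1457/3132, b=Δ1−h1·(2M1+M2)/6=-1679/783
seg 2: a=-3, c=M2/2=1009/522, d=(M3−M2)/(6·3)=-5957/14094, b=Δ2−h2·(2M2+M3)/6=4/783
seg 3: a=3, c=M3/2=-1465/783, d=(M4−M3)/(6·3)=4837/14094, b=Δ3−h3·(2M3+M4)/6=299/1566
seg 4: a=-4, c=M4/2=1907/1566, d=(M5−M4)/(6·3)=-1907/14094, b=Δ4−h4·(2M4+M5)/6=-1385/783
t_q=3/2 → seg 0, τ=3/2; S=3+-335/783·τ+0·τ²+-112/783·τ³=979/522

  seg 0: a=3 b=-335/783 c=0 d=-112/783
  seg 1: a=1 b=-1679/783 c=-224/261 d=1457/3132
  seg 2: a=-3 b=4/783 c=1009/522 d=-5957/14094
  seg 3: a=3 b=299/1566 c=-1465/783 d=4837/14094
  seg 4: a=-4 b=-1385/783 c=1907/1566 d=-1907/14094
S(3/2) = 979/522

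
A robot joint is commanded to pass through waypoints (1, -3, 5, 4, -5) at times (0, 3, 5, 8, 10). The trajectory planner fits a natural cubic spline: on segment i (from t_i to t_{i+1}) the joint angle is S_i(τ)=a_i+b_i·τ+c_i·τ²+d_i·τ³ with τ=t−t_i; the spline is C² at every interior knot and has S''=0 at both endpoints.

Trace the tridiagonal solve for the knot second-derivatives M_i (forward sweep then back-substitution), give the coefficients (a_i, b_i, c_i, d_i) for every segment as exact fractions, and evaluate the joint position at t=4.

  seg 0: a=1 b=-2801/870 c=0 d=547/2610
  seg 1: a=-3 b=1061/435 c=547/290 d=-481/870
  seg 2: a=5 b=1457/435 c=-83/58 d=59/870
  seg 3: a=4 b=-2963/870 c=-119/145 d=119/870
S(4) = 112/145

Δ: Δ0=-4/3, Δ1=4, Δ2=-1/3, Δ3=-9/2
row 1: diag=10, rhs=32; c'=1/5, d'=16/5
row 2: denom=10−2·1/5=48/5; d'=(-26−2·16/5)/(48/5)=-27/8
row 3: denom=10−3·5/16=145/16; d'=(-25−3·-27/8)/(145/16)=-238/145
back: M3=-238/145
back: M2=-27/8−5/16·-238/145=-83/29
back: M1=16/5−1/5·-83/29=547/145
M: M0=0, M1=547/145, M2=-83/29, M3=-238/145, M4=0
seg 0: a=1, c=M0/2=0, d=(M1−M0)/(6·3)=547/2610, b=Δ0−h0·(2M0+M1)/6=-2801/870
seg 1: a=-3, c=M1/2=547/290, d=(M2−M1)/(6·2)=-481/870, b=Δ1−h1·(2M1+M2)/6=1061/435
seg 2: a=5, c=M2/2=-83/58, d=(M3−M2)/(6·3)=59/870, b=Δ2−h2·(2M2+M3)/6=1457/435
seg 3: a=4, c=M3/2=-119/145, d=(M4−M3)/(6·2)=119/870, b=Δ3−h3·(2M3+M4)/6=-2963/870
t_q=4 → seg 1, τ=1; S=-3+1061/435·τ+547/290·τ²+-481/870·τ³=112/145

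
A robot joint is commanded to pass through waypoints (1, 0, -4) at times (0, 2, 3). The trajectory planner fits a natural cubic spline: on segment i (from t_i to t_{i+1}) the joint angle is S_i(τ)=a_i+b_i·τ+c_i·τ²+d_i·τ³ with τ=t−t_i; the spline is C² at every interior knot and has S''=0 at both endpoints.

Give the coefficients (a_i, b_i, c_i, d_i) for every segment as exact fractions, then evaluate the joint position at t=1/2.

  seg 0: a=1 b=2/3 c=0 d=-7/24
  seg 1: a=0 b=-17/6 c=-7/4 d=7/12
S(1/2) = 83/64

Δ: Δ0=-1/2, Δ1=-4
row 1: diag=6, rhs=-21; c'=1/6, d'=-7/2
back: M1=-7/2
M: M0=0, M1=-7/2, M2=0
seg 0: a=1, c=M0/2=0, d=(M1−M0)/(6·2)=-7/24, b=Δ0−h0·(2M0+M1)/6=2/3
seg 1: a=0, c=M1/2=-7/4, d=(M2−M1)/(6·1)=7/12, b=Δ1−h1·(2M1+M2)/6=-17/6
t_q=1/2 → seg 0, τ=1/2; S=1+2/3·τ+0·τ²+-7/24·τ³=83/64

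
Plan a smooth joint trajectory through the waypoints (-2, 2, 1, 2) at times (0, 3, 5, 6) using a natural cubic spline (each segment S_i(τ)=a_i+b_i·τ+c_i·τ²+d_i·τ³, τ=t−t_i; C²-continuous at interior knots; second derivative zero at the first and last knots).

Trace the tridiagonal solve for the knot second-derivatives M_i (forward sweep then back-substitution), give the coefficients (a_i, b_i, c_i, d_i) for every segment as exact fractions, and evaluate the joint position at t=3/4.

Δ: Δ0=4/3, Δ1=-1/2, Δ2=1
row 1: diag=10, rhs=-11; c'=1/5, d'=-11/10
row 2: denom=6−2·1/5=28/5; d'=(9−2·-11/10)/(28/5)=2
back: M2=2
back: M1=-11/10−1/5·2=-3/2
M: M0=0, M1=-3/2, M2=2, M3=0
seg 0: a=-2, c=M0/2=0, d=(M1−M0)/(6·3)=-1/12, b=Δ0−h0·(2M0+M1)/6=25/12
seg 1: a=2, c=M1/2=-3/4, d=(M2−M1)/(6·2)=7/24, b=Δ1−h1·(2M1+M2)/6=-1/6
seg 2: a=1, c=M2/2=1, d=(M3−M2)/(6·1)=-1/3, b=Δ2−h2·(2M2+M3)/6=1/3
t_q=3/4 → seg 0, τ=3/4; S=-2+25/12·τ+0·τ²+-1/12·τ³=-121/256

  seg 0: a=-2 b=25/12 c=0 d=-1/12
  seg 1: a=2 b=-1/6 c=-3/4 d=7/24
  seg 2: a=1 b=1/3 c=1 d=-1/3
S(3/4) = -121/256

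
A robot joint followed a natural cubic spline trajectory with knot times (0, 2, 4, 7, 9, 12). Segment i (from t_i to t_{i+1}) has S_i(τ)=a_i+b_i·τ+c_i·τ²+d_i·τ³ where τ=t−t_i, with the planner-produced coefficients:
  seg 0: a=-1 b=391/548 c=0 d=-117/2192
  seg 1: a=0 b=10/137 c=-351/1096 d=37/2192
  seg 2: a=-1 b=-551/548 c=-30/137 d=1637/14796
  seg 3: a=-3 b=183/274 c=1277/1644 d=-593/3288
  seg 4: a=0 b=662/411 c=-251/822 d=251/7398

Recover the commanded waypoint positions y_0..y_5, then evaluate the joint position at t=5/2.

y_0=-1 y_1=0 y_2=-1 y_3=-3 y_4=0 y_5=3
S(5/2) = -727/17536

y_0 = S_0(0) = a_0 = -1
y_1 = S_1(0) = a_1 = 0
y_2 = S_2(0) = a_2 = -1
y_3 = S_3(0) = a_3 = -3
y_4 = S_4(0) = a_4 = 0
y_5 = S_4(3) = 3
t_q=5/2 is in segment 1 (τ=1/2); S_1(τ)=-727/17536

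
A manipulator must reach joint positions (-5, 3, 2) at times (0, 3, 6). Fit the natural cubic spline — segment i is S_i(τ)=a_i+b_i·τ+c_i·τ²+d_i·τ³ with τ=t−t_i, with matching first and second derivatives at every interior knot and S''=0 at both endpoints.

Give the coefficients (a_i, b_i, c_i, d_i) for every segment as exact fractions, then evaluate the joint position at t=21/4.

  seg 0: a=-5 b=41/12 c=0 d=-1/12
  seg 1: a=3 b=7/6 c=-3/4 d=1/12
S(21/4) = 711/256

Δ: Δ0=8/3, Δ1=-1/3
row 1: diag=12, rhs=-18; c'=1/4, d'=-3/2
back: M1=-3/2
M: M0=0, M1=-3/2, M2=0
seg 0: a=-5, c=M0/2=0, d=(M1−M0)/(6·3)=-1/12, b=Δ0−h0·(2M0+M1)/6=41/12
seg 1: a=3, c=M1/2=-3/4, d=(M2−M1)/(6·3)=1/12, b=Δ1−h1·(2M1+M2)/6=7/6
t_q=21/4 → seg 1, τ=9/4; S=3+7/6·τ+-3/4·τ²+1/12·τ³=711/256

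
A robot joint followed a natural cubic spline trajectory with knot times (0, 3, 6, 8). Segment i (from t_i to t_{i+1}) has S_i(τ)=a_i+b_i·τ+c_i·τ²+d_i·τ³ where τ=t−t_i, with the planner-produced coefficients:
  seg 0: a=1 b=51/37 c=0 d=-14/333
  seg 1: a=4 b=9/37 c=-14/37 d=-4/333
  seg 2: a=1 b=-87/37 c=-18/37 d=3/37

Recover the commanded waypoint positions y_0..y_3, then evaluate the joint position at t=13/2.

y_0=1 y_1=4 y_2=1 y_3=-5
S(13/2) = -85/296

y_0 = S_0(0) = a_0 = 1
y_1 = S_1(0) = a_1 = 4
y_2 = S_2(0) = a_2 = 1
y_3 = S_2(2) = -5
t_q=13/2 is in segment 2 (τ=1/2); S_2(τ)=-85/296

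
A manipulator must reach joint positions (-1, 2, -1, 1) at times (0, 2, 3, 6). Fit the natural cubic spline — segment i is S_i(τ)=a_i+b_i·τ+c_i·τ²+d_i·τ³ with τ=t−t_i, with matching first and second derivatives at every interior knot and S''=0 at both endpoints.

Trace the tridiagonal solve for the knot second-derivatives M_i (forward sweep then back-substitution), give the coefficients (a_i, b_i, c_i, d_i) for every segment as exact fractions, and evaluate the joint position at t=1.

Δ: Δ0=3/2, Δ1=-3, Δ2=2/3
row 1: diag=6, rhs=-27; c'=1/6, d'=-9/2
row 2: denom=8−1·1/6=47/6; d'=(22−1·-9/2)/(47/6)=159/47
back: M2=159/47
back: M1=-9/2−1/6·159/47=-238/47
M: M0=0, M1=-238/47, M2=159/47, M3=0
seg 0: a=-1, c=M0/2=0, d=(M1−M0)/(6·2)=-119/282, b=Δ0−h0·(2M0+M1)/6=899/282
seg 1: a=2, c=M1/2=-119/47, d=(M2−M1)/(6·1)=397/282, b=Δ1−h1·(2M1+M2)/6=-529/282
seg 2: a=-1, c=M2/2=159/94, d=(M3−M2)/(6·3)=-53/282, b=Δ2−h2·(2M2+M3)/6=-383/141
t_q=1 → seg 0, τ=1; S=-1+899/282·τ+0·τ²+-119/282·τ³=83/47

  seg 0: a=-1 b=899/282 c=0 d=-119/282
  seg 1: a=2 b=-529/282 c=-119/47 d=397/282
  seg 2: a=-1 b=-383/141 c=159/94 d=-53/282
S(1) = 83/47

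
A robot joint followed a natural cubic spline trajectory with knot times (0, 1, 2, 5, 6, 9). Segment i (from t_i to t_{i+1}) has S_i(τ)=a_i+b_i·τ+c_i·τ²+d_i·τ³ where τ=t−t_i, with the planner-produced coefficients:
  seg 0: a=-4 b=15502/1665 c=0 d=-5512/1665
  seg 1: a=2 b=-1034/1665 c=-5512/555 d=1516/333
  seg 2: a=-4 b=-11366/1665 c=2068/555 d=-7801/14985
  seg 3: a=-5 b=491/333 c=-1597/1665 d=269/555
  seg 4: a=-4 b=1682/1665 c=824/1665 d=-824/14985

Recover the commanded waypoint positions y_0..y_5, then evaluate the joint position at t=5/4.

y_0=-4 y_1=2 y_2=-4 y_3=-5 y_4=-4 y_5=2
S(5/4) = 11501/8880

y_0 = S_0(0) = a_0 = -4
y_1 = S_1(0) = a_1 = 2
y_2 = S_2(0) = a_2 = -4
y_3 = S_3(0) = a_3 = -5
y_4 = S_4(0) = a_4 = -4
y_5 = S_4(3) = 2
t_q=5/4 is in segment 1 (τ=1/4); S_1(τ)=11501/8880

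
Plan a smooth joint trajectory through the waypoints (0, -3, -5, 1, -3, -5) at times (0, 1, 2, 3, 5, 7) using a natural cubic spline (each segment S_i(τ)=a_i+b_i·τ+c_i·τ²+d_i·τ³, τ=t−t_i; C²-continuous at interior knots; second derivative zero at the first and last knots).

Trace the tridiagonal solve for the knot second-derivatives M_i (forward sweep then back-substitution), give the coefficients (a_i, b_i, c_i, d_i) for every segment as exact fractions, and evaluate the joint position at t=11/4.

Δ: Δ0=-3, Δ1=-2, Δ2=6, Δ3=-2, Δ4=-1
row 1: diag=4, rhs=6; c'=1/4, d'=3/2
row 2: denom=4−1·1/4=15/4; d'=(48−1·3/2)/(15/4)=62/5
row 3: denom=6−1·4/15=86/15; d'=(-48−1·62/5)/(86/15)=-453/43
row 4: denom=8−2·15/43=314/43; d'=(6−2·-453/43)/(314/43)=582/157
back: M4=582/157
back: M3=-453/43−15/43·582/157=-1857/157
back: M2=62/5−4/15·-1857/157=2442/157
back: M1=3/2−1/4·2442/157=-375/157
M: M0=0, M1=-375/157, M2=2442/157, M3=-1857/157, M4=582/157, M5=0
seg 0: a=0, c=M0/2=0, d=(M1−M0)/(6·1)=-125/314, b=Δ0−h0·(2M0+M1)/6=-817/314
seg 1: a=-3, c=M1/2=-375/314, d=(M2−M1)/(6·1)=939/314, b=Δ1−h1·(2M1+M2)/6=-596/157
seg 2: a=-5, c=M2/2=1221/157, d=(M3−M2)/(6·1)=-1433/314, b=Δ2−h2·(2M2+M3)/6=875/314
seg 3: a=1, c=M3/2=-1857/314, d=(M4−M3)/(6·2)=813/628, b=Δ3−h3·(2M3+M4)/6=730/157
seg 4: a=-3, c=M4/2=291/157, d=(M5−M4)/(6·2)=-97/314, b=Δ4−h4·(2M4+M5)/6=-545/157
t_q=11/4 → seg 2, τ=3/4; S=-5+875/314·τ+1221/157·τ²+-1433/314·τ³=-9259/20096

  seg 0: a=0 b=-817/314 c=0 d=-125/314
  seg 1: a=-3 b=-596/157 c=-375/314 d=939/314
  seg 2: a=-5 b=875/314 c=1221/157 d=-1433/314
  seg 3: a=1 b=730/157 c=-1857/314 d=813/628
  seg 4: a=-3 b=-545/157 c=291/157 d=-97/314
S(11/4) = -9259/20096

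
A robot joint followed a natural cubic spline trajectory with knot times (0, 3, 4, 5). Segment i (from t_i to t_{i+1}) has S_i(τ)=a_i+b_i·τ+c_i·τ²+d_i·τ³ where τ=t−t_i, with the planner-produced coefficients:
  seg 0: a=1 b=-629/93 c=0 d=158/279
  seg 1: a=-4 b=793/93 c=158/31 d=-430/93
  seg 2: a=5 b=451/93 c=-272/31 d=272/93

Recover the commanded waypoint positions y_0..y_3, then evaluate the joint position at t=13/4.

y_0=1 y_1=-4 y_2=5 y_3=4
S(13/4) = -1609/992

y_0 = S_0(0) = a_0 = 1
y_1 = S_1(0) = a_1 = -4
y_2 = S_2(0) = a_2 = 5
y_3 = S_2(1) = 4
t_q=13/4 is in segment 1 (τ=1/4); S_1(τ)=-1609/992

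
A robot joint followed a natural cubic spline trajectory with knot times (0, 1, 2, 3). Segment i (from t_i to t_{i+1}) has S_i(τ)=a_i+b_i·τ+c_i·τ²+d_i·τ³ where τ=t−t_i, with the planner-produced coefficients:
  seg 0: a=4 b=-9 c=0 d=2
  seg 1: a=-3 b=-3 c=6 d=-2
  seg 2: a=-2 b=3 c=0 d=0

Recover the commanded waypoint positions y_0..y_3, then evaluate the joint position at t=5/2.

y_0 = S_0(0) = a_0 = 4
y_1 = S_1(0) = a_1 = -3
y_2 = S_2(0) = a_2 = -2
y_3 = S_2(1) = 1
t_q=5/2 is in segment 2 (τ=1/2); S_2(τ)=-1/2

y_0=4 y_1=-3 y_2=-2 y_3=1
S(5/2) = -1/2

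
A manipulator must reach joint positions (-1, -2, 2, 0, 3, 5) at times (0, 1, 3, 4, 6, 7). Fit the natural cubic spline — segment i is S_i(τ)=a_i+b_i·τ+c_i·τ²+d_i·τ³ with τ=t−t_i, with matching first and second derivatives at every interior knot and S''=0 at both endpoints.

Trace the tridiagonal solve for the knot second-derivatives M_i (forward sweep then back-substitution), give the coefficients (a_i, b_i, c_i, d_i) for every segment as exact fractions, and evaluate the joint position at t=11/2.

  seg 0: a=-1 b=-921/494 c=0 d=427/494
  seg 1: a=-2 b=180/247 c=1281/494 d=-967/988
  seg 2: a=2 b=-159/247 c=-810/247 d=25/13
  seg 3: a=0 b=-354/247 c=615/247 d=-1011/1976
  seg 4: a=3 b=1179/494 c=-573/988 d=191/988
S(11/2) = 27279/15808

Δ: Δ0=-1, Δ1=2, Δ2=-2, Δ3=3/2, Δ4=2
row 1: diag=6, rhs=18; c'=1/3, d'=3
row 2: denom=6−2·1/3=16/3; d'=(-24−2·3)/(16/3)=-45/8
row 3: denom=6−1·3/16=93/16; d'=(21−1·-45/8)/(93/16)=142/31
row 4: denom=6−2·32/93=494/93; d'=(3−2·142/31)/(494/93)=-573/494
back: M4=-573/494
back: M3=142/31−32/93·-573/494=1230/247
back: M2=-45/8−3/16·1230/247=-1620/247
back: M1=3−1/3·-1620/247=1281/247
M: M0=0, M1=1281/247, M2=-1620/247, M3=1230/247, M4=-573/494, M5=0
seg 0: a=-1, c=M0/2=0, d=(M1−M0)/(6·1)=427/494, b=Δ0−h0·(2M0+M1)/6=-921/494
seg 1: a=-2, c=M1/2=1281/494, d=(M2−M1)/(6·2)=-967/988, b=Δ1−h1·(2M1+M2)/6=180/247
seg 2: a=2, c=M2/2=-810/247, d=(M3−M2)/(6·1)=25/13, b=Δ2−h2·(2M2+M3)/6=-159/247
seg 3: a=0, c=M3/2=615/247, d=(M4−M3)/(6·2)=-1011/1976, b=Δ3−h3·(2M3+M4)/6=-354/247
seg 4: a=3, c=M4/2=-573/988, d=(M5−M4)/(6·1)=191/988, b=Δ4−h4·(2M4+M5)/6=1179/494
t_q=11/2 → seg 3, τ=3/2; S=0+-354/247·τ+615/247·τ²+-1011/1976·τ³=27279/15808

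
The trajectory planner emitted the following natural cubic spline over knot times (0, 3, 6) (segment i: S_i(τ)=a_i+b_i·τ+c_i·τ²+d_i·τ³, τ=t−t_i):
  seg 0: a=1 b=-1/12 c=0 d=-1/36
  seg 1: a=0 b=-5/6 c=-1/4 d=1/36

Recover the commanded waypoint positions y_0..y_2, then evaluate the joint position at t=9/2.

y_0=1 y_1=0 y_2=-4
S(9/2) = -55/32

y_0 = S_0(0) = a_0 = 1
y_1 = S_1(0) = a_1 = 0
y_2 = S_1(3) = -4
t_q=9/2 is in segment 1 (τ=3/2); S_1(τ)=-55/32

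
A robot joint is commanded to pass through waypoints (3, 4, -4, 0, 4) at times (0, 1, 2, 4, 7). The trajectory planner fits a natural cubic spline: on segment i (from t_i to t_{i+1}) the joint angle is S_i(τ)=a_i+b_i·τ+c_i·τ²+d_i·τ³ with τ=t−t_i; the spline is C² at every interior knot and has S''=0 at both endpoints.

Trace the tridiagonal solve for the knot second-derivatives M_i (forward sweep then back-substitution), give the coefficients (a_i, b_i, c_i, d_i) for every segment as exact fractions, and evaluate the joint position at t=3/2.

Δ: Δ0=1, Δ1=-8, Δ2=2, Δ3=4/3
row 1: diag=4, rhs=-54; c'=1/4, d'=-27/2
row 2: denom=6−1·1/4=23/4; d'=(60−1·-27/2)/(23/4)=294/23
row 3: denom=10−2·8/23=214/23; d'=(-4−2·294/23)/(214/23)=-340/107
back: M3=-340/107
back: M2=294/23−8/23·-340/107=1486/107
back: M1=-27/2−1/4·1486/107=-1816/107
M: M0=0, M1=-1816/107, M2=1486/107, M3=-340/107, M4=0
seg 0: a=3, c=M0/2=0, d=(M1−M0)/(6·1)=-908/321, b=Δ0−h0·(2M0+M1)/6=1229/321
seg 1: a=4, c=M1/2=-908/107, d=(M2−M1)/(6·1)=1651/321, b=Δ1−h1·(2M1+M2)/6=-1495/321
seg 2: a=-4, c=M2/2=743/107, d=(M3−M2)/(6·2)=-913/642, b=Δ2−h2·(2M2+M3)/6=-1990/321
seg 3: a=0, c=M3/2=-170/107, d=(M4−M3)/(6·3)=170/963, b=Δ3−h3·(2M3+M4)/6=1448/321
t_q=3/2 → seg 1, τ=1/2; S=4+-1495/321·τ+-908/107·τ²+1651/321·τ³=165/856

  seg 0: a=3 b=1229/321 c=0 d=-908/321
  seg 1: a=4 b=-1495/321 c=-908/107 d=1651/321
  seg 2: a=-4 b=-1990/321 c=743/107 d=-913/642
  seg 3: a=0 b=1448/321 c=-170/107 d=170/963
S(3/2) = 165/856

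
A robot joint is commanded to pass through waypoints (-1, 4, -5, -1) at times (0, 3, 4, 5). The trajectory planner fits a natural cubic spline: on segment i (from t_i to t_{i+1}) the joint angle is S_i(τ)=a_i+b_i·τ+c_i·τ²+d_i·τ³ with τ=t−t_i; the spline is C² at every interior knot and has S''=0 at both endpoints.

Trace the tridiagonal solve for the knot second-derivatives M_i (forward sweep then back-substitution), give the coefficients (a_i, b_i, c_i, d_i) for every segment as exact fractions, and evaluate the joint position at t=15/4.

  seg 0: a=-1 b=656/93 c=0 d=-167/279
  seg 1: a=4 b=-847/93 c=-167/31 d=511/93
  seg 2: a=-5 b=-316/93 c=344/31 d=-344/93
S(15/4) = -7029/1984

Δ: Δ0=5/3, Δ1=-9, Δ2=4
row 1: diag=8, rhs=-64; c'=1/8, d'=-8
row 2: denom=4−1·1/8=31/8; d'=(78−1·-8)/(31/8)=688/31
back: M2=688/31
back: M1=-8−1/8·688/31=-334/31
M: M0=0, M1=-334/31, M2=688/31, M3=0
seg 0: a=-1, c=M0/2=0, d=(M1−M0)/(6·3)=-167/279, b=Δ0−h0·(2M0+M1)/6=656/93
seg 1: a=4, c=M1/2=-167/31, d=(M2−M1)/(6·1)=511/93, b=Δ1−h1·(2M1+M2)/6=-847/93
seg 2: a=-5, c=M2/2=344/31, d=(M3−M2)/(6·1)=-344/93, b=Δ2−h2·(2M2+M3)/6=-316/93
t_q=15/4 → seg 1, τ=3/4; S=4+-847/93·τ+-167/31·τ²+511/93·τ³=-7029/1984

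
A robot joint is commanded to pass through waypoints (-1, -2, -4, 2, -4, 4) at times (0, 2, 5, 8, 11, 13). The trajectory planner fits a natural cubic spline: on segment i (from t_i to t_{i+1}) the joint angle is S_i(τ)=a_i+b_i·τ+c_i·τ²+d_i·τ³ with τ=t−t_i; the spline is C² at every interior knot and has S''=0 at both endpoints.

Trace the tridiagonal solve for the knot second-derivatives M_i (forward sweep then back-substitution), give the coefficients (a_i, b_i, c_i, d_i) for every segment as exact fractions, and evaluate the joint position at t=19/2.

Δ: Δ0=-1/2, Δ1=-2/3, Δ2=2, Δ3=-2, Δ4=4
row 1: diag=10, rhs=-1; c'=3/10, d'=-1/10
row 2: denom=12−3·3/10=111/10; d'=(16−3·-1/10)/(111/10)=163/111
row 3: denom=12−3·10/37=414/37; d'=(-24−3·163/111)/(414/37)=-1051/414
row 4: denom=10−3·37/138=423/46; d'=(36−3·-1051/414)/(423/46)=6019/1269
back: M4=6019/1269
back: M3=-1051/414−37/138·6019/1269=-14506/3807
back: M2=163/111−10/37·-14506/3807=9511/3807
back: M1=-1/10−3/10·9511/3807=-1078/1269
M: M0=0, M1=-1078/1269, M2=9511/3807, M3=-14506/3807, M4=6019/1269, M5=0
seg 0: a=-1, c=M0/2=0, d=(M1−M0)/(6·2)=-539/7614, b=Δ0−h0·(2M0+M1)/6=-1651/7614
seg 1: a=-2, c=M1/2=-539/1269, d=(M2−M1)/(6·3)=12745/68526, b=Δ1−h1·(2M1+M2)/6=-8119/7614
seg 2: a=-4, c=M2/2=9511/7614, d=(M3−M2)/(6·3)=-511/1458, b=Δ2−h2·(2M2+M3)/6=5356/3807
seg 3: a=2, c=M3/2=-7253/3807, d=(M4−M3)/(6·3)=32563/68526, b=Δ3−h3·(2M3+M4)/6=-4273/7614
seg 4: a=-4, c=M4/2=6019/2538, d=(M5−M4)/(6·2)=-6019/15228, b=Δ4−h4·(2M4+M5)/6=3190/3807
t_q=19/2 → seg 3, τ=3/2; S=2+-4273/7614·τ+-7253/3807·τ²+32563/68526·τ³=-10319/6768

  seg 0: a=-1 b=-1651/7614 c=0 d=-539/7614
  seg 1: a=-2 b=-8119/7614 c=-539/1269 d=12745/68526
  seg 2: a=-4 b=5356/3807 c=9511/7614 d=-511/1458
  seg 3: a=2 b=-4273/7614 c=-7253/3807 d=32563/68526
  seg 4: a=-4 b=3190/3807 c=6019/2538 d=-6019/15228
S(19/2) = -10319/6768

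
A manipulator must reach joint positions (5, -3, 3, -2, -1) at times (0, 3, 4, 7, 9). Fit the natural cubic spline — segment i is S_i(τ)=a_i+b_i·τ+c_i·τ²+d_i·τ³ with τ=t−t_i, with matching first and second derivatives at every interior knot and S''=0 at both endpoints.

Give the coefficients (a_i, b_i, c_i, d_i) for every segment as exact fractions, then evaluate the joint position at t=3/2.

Δ: Δ0=-8/3, Δ1=6, Δ2=-5/3, Δ3=1/2
row 1: diag=8, rhs=52; c'=1/8, d'=13/2
row 2: denom=8−1·1/8=63/8; d'=(-46−1·13/2)/(63/8)=-20/3
row 3: denom=10−3·8/21=62/7; d'=(13−3·-20/3)/(62/7)=231/62
back: M3=231/62
back: M2=-20/3−8/21·231/62=-752/93
back: M1=13/2−1/8·-752/93=1397/186
M: M0=0, M1=1397/186, M2=-752/93, M3=231/62, M4=0
seg 0: a=5, c=M0/2=0, d=(M1−M0)/(6·3)=1397/3348, b=Δ0−h0·(2M0+M1)/6=-2389/372
seg 1: a=-3, c=M1/2=1397/372, d=(M2−M1)/(6·1)=-967/372, b=Δ1−h1·(2M1+M2)/6=901/186
seg 2: a=3, c=M2/2=-376/93, d=(M3−M2)/(6·3)=2197/3348, b=Δ2−h2·(2M2+M3)/6=565/124
seg 3: a=-2, c=M3/2=231/124, d=(M4−M3)/(6·2)=-77/248, b=Δ3−h3·(2M3+M4)/6=-123/62
t_q=3/2 → seg 0, τ=3/2; S=5+-2389/372·τ+0·τ²+1397/3348·τ³=-3199/992

  seg 0: a=5 b=-2389/372 c=0 d=1397/3348
  seg 1: a=-3 b=901/186 c=1397/372 d=-967/372
  seg 2: a=3 b=565/124 c=-376/93 d=2197/3348
  seg 3: a=-2 b=-123/62 c=231/124 d=-77/248
S(3/2) = -3199/992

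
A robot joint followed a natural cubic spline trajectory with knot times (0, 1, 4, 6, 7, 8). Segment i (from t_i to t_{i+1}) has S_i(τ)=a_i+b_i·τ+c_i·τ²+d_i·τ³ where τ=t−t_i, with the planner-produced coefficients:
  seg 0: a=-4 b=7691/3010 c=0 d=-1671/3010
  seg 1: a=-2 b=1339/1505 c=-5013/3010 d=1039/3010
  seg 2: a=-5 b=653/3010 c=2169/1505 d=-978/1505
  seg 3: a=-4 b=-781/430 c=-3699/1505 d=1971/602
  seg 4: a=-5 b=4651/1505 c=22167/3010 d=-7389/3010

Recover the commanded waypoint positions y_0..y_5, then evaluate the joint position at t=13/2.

y_0 = S_0(0) = a_0 = -4
y_1 = S_1(0) = a_1 = -2
y_2 = S_2(0) = a_2 = -5
y_3 = S_3(0) = a_3 = -4
y_4 = S_4(0) = a_4 = -5
y_5 = S_4(1) = 3
t_q=13/2 is in segment 3 (τ=1/2); S_3(τ)=-123129/24080

y_0=-4 y_1=-2 y_2=-5 y_3=-4 y_4=-5 y_5=3
S(13/2) = -123129/24080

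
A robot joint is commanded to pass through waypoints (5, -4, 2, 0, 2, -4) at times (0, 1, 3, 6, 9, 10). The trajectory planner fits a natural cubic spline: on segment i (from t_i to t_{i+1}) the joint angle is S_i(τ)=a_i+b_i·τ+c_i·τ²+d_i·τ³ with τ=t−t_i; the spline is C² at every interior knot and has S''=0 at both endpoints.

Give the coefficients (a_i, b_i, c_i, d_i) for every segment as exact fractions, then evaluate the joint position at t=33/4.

  seg 0: a=5 b=-8393/740 c=0 d=1733/740
  seg 1: a=-4 b=-1597/370 c=5199/740 d=-623/370
  seg 2: a=2 b=265/74 c=-2277/740 d=299/540
  seg 3: a=0 b=51/740 c=1058/555 d=-11369/19980
  seg 4: a=2 b=-1427/370 c=-2379/740 d=793/740
S(33/4) = 157437/47360

Δ: Δ0=-9, Δ1=3, Δ2=-2/3, Δ3=2/3, Δ4=-6
row 1: diag=6, rhs=72; c'=1/3, d'=12
row 2: denom=10−2·1/3=28/3; d'=(-22−2·12)/(28/3)=-69/14
row 3: denom=12−3·9/28=309/28; d'=(8−3·-69/14)/(309/28)=638/309
row 4: denom=8−3·28/103=740/103; d'=(-40−3·638/309)/(740/103)=-2379/370
back: M4=-2379/370
back: M3=638/309−28/103·-2379/370=2116/555
back: M2=-69/14−9/28·2116/555=-2277/370
back: M1=12−1/3·-2277/370=5199/370
M: M0=0, M1=5199/370, M2=-2277/370, M3=2116/555, M4=-2379/370, M5=0
seg 0: a=5, c=M0/2=0, d=(M1−M0)/(6·1)=1733/740, b=Δ0−h0·(2M0+M1)/6=-8393/740
seg 1: a=-4, c=M1/2=5199/740, d=(M2−M1)/(6·2)=-623/370, b=Δ1−h1·(2M1+M2)/6=-1597/370
seg 2: a=2, c=M2/2=-2277/740, d=(M3−M2)/(6·3)=299/540, b=Δ2−h2·(2M2+M3)/6=265/74
seg 3: a=0, c=M3/2=1058/555, d=(M4−M3)/(6·3)=-11369/19980, b=Δ3−h3·(2M3+M4)/6=51/740
seg 4: a=2, c=M4/2=-2379/740, d=(M5−M4)/(6·1)=793/740, b=Δ4−h4·(2M4+M5)/6=-1427/370
t_q=33/4 → seg 3, τ=9/4; S=0+51/740·τ+1058/555·τ²+-11369/19980·τ³=157437/47360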